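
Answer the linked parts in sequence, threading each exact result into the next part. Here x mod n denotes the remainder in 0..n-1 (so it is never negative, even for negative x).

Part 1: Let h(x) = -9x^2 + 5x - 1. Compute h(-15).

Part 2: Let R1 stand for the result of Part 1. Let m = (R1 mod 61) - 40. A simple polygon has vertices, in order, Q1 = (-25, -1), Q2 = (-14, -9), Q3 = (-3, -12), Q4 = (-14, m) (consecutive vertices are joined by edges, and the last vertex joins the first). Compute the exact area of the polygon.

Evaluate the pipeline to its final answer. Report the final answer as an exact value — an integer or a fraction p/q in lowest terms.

33

Part 1: -9*(-15)^2 + 5*(-15)^1 - 1 = (-2025) + (-75) + (-1) = -2101; answer -2101
Part 2: R1 = -2101; m = -6; cross terms: (-25*-9 - -14*-1)=211, (-14*-12 - -3*-9)=141, (-3*-6 - -14*-12)=-150, (-14*-1 - -25*-6)=-136; twice the area = |66| = 66; area = 33; answer 33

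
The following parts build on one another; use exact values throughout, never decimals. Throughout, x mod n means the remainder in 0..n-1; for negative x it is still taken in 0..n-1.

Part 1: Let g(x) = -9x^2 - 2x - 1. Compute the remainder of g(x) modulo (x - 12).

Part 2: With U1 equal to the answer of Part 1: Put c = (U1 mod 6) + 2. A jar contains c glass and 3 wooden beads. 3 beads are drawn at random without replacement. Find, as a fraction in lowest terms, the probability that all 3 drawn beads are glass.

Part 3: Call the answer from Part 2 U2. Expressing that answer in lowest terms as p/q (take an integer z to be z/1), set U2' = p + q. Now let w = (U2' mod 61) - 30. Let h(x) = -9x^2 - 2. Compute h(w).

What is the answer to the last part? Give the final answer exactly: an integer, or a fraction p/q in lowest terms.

-11

Part 1: remainder = value at the root: -9*(12)^2 - 2*(12)^1 - 1 = (-1296) + (-24) + (-1) = -1321; answer -1321
Part 2: U1 = -1321; c = 7; total draws C(10,3) = 120; favorable C(7,3) = 35; P = 7/24; answer 7/24
Part 3: U2 = 7/24; threaded value p + q = 31; w = 1; -9*(1)^2 - 2 = (-9) + (-2) = -11; answer -11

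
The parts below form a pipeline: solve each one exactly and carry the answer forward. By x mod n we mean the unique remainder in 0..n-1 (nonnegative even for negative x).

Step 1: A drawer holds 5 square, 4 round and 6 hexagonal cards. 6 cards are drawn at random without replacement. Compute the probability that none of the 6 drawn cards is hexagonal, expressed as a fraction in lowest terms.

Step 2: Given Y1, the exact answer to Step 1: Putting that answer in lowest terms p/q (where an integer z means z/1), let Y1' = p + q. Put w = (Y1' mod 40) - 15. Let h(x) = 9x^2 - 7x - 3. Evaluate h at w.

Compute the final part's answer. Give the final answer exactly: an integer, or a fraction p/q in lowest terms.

Step 1: total draws C(15,6) = 5005; favorable C(9,6) = 84; P = 12/715; answer 12/715
Step 2: Y1 = 12/715; threaded value p + q = 727; w = -8; 9*(-8)^2 - 7*(-8)^1 - 3 = (576) + (56) + (-3) = 629; answer 629

629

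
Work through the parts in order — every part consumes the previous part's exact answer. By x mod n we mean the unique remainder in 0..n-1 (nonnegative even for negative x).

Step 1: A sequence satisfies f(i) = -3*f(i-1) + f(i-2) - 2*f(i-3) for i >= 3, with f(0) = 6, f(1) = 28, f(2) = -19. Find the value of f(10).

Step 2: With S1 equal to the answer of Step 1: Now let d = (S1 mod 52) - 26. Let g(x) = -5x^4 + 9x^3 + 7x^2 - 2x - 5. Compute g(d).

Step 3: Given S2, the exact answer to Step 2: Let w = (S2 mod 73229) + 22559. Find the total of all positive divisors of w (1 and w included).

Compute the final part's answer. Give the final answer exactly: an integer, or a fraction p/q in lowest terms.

Step 1: f(3) = -3*(-19) + 1*(28) - 2*(6) = 73; iterating: f(3)=73, f(4)=-294, f(5)=993, f(6)=-3419, f(7)=11838, f(8)=-40919, f(9)=141433, f(10)=-488894; answer -488894
Step 2: S1 = -488894; d = -16; -5*(-16)^4 + 9*(-16)^3 + 7*(-16)^2 - 2*(-16)^1 - 5 = (-327680) + (-36864) + (1792) + (32) + (-5) = -362725; answer -362725
Step 3: S2 = -362725; w = 25979; 25979 = 83 * 313; sigma = (1 + 83) * (1 + 313) = 84 * 314 = 26376; answer 26376

26376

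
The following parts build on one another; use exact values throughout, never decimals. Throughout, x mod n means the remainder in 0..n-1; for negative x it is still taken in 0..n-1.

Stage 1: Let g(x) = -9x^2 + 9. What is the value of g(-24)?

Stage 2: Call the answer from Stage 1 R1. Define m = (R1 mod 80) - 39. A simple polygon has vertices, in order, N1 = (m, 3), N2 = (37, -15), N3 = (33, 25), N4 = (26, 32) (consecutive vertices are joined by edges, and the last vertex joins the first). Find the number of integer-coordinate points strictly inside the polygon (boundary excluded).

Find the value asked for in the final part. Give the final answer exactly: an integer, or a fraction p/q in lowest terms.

1219

Stage 1: -9*(-24)^2 + 9 = (-5184) + (9) = -5175; answer -5175
Stage 2: R1 = -5175; m = -14; cross terms: (-14*-15 - 37*3)=99, (37*25 - 33*-15)=1420, (33*32 - 26*25)=406, (26*3 - -14*32)=526; twice the area = |2451| = 2451; area = 2451/2; boundary points = 3 + 4 + 7 + 1 = 15; strictly interior points = area - boundary/2 + 1 = 1219; answer 1219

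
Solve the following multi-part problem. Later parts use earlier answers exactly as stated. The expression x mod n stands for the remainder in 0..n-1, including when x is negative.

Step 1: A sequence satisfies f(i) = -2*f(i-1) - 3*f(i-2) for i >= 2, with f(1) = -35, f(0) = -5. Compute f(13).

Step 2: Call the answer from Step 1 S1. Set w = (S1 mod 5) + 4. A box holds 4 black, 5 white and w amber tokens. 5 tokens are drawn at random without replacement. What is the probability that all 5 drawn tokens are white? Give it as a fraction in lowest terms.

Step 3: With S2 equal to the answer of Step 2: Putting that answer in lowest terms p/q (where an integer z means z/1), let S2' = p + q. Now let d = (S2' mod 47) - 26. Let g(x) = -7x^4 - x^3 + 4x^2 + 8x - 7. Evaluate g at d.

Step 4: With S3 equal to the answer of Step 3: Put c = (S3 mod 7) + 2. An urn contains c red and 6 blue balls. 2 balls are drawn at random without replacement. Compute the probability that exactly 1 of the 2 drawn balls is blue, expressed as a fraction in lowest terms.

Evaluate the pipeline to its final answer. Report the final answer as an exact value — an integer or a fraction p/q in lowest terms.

3/7

Step 1: f(2) = -2*(-35) - 3*(-5) = 85; iterating: f(2)=85, f(3)=-65, f(4)=-125, f(5)=445, f(6)=-515, f(7)=-305, f(8)=2155, f(9)=-3395, f(10)=325, f(11)=9535, f(12)=-20045, f(13)=11485; answer 11485
Step 2: S1 = 11485; w = 4; total draws C(13,5) = 1287; favorable C(5,5) = 1; P = 1/1287; answer 1/1287
Step 3: S2 = 1/1287; threaded value p + q = 1288; d = -7; -7*(-7)^4 - 1*(-7)^3 + 4*(-7)^2 + 8*(-7)^1 - 7 = (-16807) + (343) + (196) + (-56) + (-7) = -16331; answer -16331
Step 4: S3 = -16331; c = 2; total draws C(8,2) = 28; favorable C(6,1)*C(2,1) = 12; P = 3/7; answer 3/7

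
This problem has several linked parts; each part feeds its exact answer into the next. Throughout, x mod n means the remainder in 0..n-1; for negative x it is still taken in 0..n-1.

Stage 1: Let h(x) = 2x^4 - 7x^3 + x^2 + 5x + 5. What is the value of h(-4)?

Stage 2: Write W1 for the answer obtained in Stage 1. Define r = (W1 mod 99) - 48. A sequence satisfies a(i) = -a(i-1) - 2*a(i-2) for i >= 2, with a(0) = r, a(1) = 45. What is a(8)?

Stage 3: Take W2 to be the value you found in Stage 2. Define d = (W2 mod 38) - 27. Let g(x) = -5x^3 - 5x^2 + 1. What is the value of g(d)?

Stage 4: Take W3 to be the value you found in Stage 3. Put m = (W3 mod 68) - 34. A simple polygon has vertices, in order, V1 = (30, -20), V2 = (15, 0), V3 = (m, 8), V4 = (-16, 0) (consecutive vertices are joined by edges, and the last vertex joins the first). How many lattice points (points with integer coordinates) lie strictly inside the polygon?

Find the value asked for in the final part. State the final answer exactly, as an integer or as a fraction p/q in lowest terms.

Stage 1: 2*(-4)^4 - 7*(-4)^3 + 1*(-4)^2 + 5*(-4)^1 + 5 = (512) + (448) + (16) + (-20) + (5) = 961; answer 961
Stage 2: W1 = 961; r = 22; a(2) = -1*(45) - 2*(22) = -89; iterating: a(2)=-89, a(3)=-1, a(4)=179, a(5)=-177, a(6)=-181, a(7)=535, a(8)=-173; answer -173
Stage 3: W2 = -173; d = -10; -5*(-10)^3 - 5*(-10)^2 + 1 = (5000) + (-500) + (1) = 4501; answer 4501
Stage 4: W3 = 4501; m = -21; cross terms: (30*0 - 15*-20)=300, (15*8 - -21*0)=120, (-21*0 - -16*8)=128, (-16*-20 - 30*0)=320; twice the area = |868| = 868; area = 434; boundary points = 5 + 4 + 1 + 2 = 12; strictly interior points = area - boundary/2 + 1 = 429; answer 429

429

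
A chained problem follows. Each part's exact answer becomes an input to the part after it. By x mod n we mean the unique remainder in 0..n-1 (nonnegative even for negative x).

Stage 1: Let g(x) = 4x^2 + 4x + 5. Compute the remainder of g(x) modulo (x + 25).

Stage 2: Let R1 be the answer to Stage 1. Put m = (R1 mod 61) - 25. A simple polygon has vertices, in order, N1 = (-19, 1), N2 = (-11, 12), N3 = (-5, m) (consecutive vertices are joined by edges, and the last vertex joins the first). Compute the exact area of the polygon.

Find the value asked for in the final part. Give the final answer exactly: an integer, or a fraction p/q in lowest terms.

Stage 1: remainder = value at the root: 4*(-25)^2 + 4*(-25)^1 + 5 = (2500) + (-100) + (5) = 2405; answer 2405
Stage 2: R1 = 2405; m = 1; cross terms: (-19*12 - -11*1)=-217, (-11*1 - -5*12)=49, (-5*1 - -19*1)=14; twice the area = |-154| = 154; area = 77; answer 77

77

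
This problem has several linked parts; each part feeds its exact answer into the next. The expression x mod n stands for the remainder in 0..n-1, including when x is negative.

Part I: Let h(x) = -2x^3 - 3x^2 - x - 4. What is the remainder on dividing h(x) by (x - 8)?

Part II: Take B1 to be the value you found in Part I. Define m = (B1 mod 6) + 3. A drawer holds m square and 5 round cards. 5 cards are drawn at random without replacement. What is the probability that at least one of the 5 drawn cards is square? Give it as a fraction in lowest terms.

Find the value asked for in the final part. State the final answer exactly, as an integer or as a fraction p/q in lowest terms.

Part I: remainder = value at the root: -2*(8)^3 - 3*(8)^2 - 1*(8)^1 - 4 = (-1024) + (-192) + (-8) + (-4) = -1228; answer -1228
Part II: B1 = -1228; m = 5; total draws C(10,5) = 252; complement C(5,5) = 1; favorable 252 - 1 = 251; P = 251/252; answer 251/252

251/252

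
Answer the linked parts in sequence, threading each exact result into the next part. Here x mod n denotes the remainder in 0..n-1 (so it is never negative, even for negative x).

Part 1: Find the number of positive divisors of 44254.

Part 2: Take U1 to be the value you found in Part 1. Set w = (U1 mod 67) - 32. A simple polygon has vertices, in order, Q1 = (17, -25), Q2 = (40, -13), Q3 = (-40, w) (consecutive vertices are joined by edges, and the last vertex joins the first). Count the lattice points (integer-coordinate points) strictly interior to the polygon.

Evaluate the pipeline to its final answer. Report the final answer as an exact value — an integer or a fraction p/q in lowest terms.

444

Part 1: 44254 = 2 * 7 * 29 * 109; number of divisors = (1+1) * (1+1) * (1+1) * (1+1) = 16; answer 16
Part 2: U1 = 16; w = -16; cross terms: (17*-13 - 40*-25)=779, (40*-16 - -40*-13)=-1160, (-40*-25 - 17*-16)=1272; twice the area = |891| = 891; area = 891/2; boundary points = 1 + 1 + 3 = 5; strictly interior points = area - boundary/2 + 1 = 444; answer 444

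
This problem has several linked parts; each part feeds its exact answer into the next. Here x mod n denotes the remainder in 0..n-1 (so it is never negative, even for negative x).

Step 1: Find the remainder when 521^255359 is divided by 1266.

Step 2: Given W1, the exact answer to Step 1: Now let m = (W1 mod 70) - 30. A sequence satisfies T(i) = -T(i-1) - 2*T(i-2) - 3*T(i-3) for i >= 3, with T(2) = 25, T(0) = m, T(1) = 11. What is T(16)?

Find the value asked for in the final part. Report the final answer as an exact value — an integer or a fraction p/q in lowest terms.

-6303

Step 1: squarings mod 1266: 521^1=521, 521^2=517, 521^4=163, 521^8=1249, 521^16=289, 521^32=1231, 521^64=1225, 521^128=415, 521^256=49, 521^512=1135, 521^1024=703, 521^2048=469, 521^4096=943, 521^8192=517, 521^16384=163, 521^32768=1249, 521^65536=289, 521^131072=1231; 521^255359 = 521^1 * 521^2 * 521^4 * 521^8 * 521^16 * 521^32 * 521^64 * 521^256 * 521^1024 * 521^8192 * 521^16384 * 521^32768 * 521^65536 * 521^131072 = 503 (mod 1266); answer 503
Step 2: W1 = 503; m = -17; T(3) = -1*(25) - 2*(11) - 3*(-17) = 4; iterating: T(3)=4, T(4)=-87, T(5)=4, T(6)=158, T(7)=95, T(8)=-423, T(9)=-241, T(10)=802, T(11)=949, T(12)=-1830, T(13)=-2474, T(14)=3287, T(15)=7151, T(16)=-6303; answer -6303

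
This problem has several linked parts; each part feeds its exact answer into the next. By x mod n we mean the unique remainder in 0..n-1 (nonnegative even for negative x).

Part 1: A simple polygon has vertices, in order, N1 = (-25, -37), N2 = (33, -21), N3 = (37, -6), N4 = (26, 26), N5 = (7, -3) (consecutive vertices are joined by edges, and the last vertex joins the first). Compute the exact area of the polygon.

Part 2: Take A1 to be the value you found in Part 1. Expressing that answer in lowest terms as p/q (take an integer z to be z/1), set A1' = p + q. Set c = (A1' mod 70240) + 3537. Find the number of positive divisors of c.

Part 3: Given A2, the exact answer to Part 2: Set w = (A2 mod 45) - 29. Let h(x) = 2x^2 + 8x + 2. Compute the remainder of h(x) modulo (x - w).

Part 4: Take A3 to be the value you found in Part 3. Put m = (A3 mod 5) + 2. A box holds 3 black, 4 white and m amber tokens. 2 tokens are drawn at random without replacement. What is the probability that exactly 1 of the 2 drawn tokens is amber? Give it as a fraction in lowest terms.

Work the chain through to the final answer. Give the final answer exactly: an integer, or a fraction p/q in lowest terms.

7/15

Part 1: cross terms: (-25*-21 - 33*-37)=1746, (33*-6 - 37*-21)=579, (37*26 - 26*-6)=1118, (26*-3 - 7*26)=-260, (7*-37 - -25*-3)=-334; twice the area = |2849| = 2849; area = 2849/2; answer 2849/2
Part 2: A1 = 2849/2; threaded value p + q = 2851; c = 6388; 6388 = 2^2 * 1597; number of divisors = (2+1) * (1+1) = 6; answer 6
Part 3: A2 = 6; w = -23; remainder = value at the root: 2*(-23)^2 + 8*(-23)^1 + 2 = (1058) + (-184) + (2) = 876; answer 876
Part 4: A3 = 876; m = 3; total draws C(10,2) = 45; favorable C(3,1)*C(7,1) = 21; P = 7/15; answer 7/15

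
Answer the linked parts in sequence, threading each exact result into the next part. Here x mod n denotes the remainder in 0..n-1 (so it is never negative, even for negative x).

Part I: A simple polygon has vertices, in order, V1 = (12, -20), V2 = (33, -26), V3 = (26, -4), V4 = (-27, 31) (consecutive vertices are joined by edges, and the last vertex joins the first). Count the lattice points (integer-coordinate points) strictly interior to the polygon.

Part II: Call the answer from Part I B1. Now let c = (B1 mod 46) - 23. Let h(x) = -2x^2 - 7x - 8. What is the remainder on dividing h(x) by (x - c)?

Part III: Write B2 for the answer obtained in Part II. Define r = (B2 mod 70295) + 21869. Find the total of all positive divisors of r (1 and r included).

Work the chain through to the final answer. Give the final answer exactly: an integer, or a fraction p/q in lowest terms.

Part I: cross terms: (12*-26 - 33*-20)=348, (33*-4 - 26*-26)=544, (26*31 - -27*-4)=698, (-27*-20 - 12*31)=168; twice the area = |1758| = 1758; area = 879; boundary points = 3 + 1 + 1 + 3 = 8; strictly interior points = area - boundary/2 + 1 = 876; answer 876
Part II: B1 = 876; c = -21; remainder = value at the root: -2*(-21)^2 - 7*(-21)^1 - 8 = (-882) + (147) + (-8) = -743; answer -743
Part III: B2 = -743; r = 91421; 91421 = 11 * 8311; sigma = (1 + 11) * (1 + 8311) = 12 * 8312 = 99744; answer 99744

99744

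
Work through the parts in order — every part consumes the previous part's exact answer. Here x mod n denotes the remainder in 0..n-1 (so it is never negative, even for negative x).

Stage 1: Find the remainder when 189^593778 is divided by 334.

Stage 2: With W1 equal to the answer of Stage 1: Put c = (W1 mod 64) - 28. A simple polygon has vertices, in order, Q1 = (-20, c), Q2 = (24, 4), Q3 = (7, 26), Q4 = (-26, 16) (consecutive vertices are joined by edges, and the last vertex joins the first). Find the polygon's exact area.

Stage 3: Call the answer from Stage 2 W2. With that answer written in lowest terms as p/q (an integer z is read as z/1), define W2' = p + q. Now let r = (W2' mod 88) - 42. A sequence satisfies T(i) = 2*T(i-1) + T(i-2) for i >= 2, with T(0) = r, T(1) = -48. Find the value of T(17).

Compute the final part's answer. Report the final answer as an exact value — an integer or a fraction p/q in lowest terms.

Stage 1: squarings mod 334: 189^1=189, 189^2=317, 189^4=289, 189^8=21, 189^16=107, 189^32=93, 189^64=299, 189^128=223, 189^256=297, 189^512=33, 189^1024=87, 189^2048=221, 189^4096=77, 189^8192=251, 189^16384=209, 189^32768=261, 189^65536=319, 189^131072=225, 189^262144=191, 189^524288=75; 189^593778 = 189^2 * 189^16 * 189^32 * 189^64 * 189^256 * 189^512 * 189^1024 * 189^2048 * 189^65536 * 189^524288 = 141 (mod 334); answer 141
Stage 2: W1 = 141; c = -15; cross terms: (-20*4 - 24*-15)=280, (24*26 - 7*4)=596, (7*16 - -26*26)=788, (-26*-15 - -20*16)=710; twice the area = |2374| = 2374; area = 1187; answer 1187
Stage 3: W2 = 1187; threaded value p + q = 1188; r = 2; T(2) = 2*(-48) + 1*(2) = -94; iterating: T(2)=-94, T(3)=-236, T(4)=-566, T(5)=-1368, T(6)=-3302, T(7)=-7972, T(8)=-19246, T(9)=-46464, T(10)=-112174, T(11)=-270812, T(12)=-653798, T(13)=-1578408, T(14)=-3810614, T(15)=-9199636, T(16)=-22209886, T(17)=-53619408; answer -53619408

-53619408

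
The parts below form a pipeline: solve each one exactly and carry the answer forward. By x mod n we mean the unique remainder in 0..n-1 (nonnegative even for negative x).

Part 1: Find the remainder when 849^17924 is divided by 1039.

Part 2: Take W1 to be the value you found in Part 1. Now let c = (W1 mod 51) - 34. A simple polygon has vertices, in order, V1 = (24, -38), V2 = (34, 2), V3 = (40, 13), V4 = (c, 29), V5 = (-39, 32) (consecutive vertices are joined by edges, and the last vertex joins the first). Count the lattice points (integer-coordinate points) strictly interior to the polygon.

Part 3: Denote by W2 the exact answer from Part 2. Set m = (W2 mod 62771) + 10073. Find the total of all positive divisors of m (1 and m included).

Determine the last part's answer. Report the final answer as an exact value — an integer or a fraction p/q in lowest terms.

Part 1: squarings mod 1039: 849^1=849, 849^2=774, 849^4=612, 849^8=504, 849^16=500, 849^32=640, 849^64=234, 849^128=728, 849^256=94, 849^512=524, 849^1024=280, 849^2048=475, 849^4096=162, 849^8192=269, 849^16384=670; 849^17924 = 849^4 * 849^512 * 849^1024 * 849^16384 = 377 (mod 1039); answer 377
Part 2: W1 = 377; c = -14; cross terms: (24*2 - 34*-38)=1340, (34*13 - 40*2)=362, (40*29 - -14*13)=1342, (-14*32 - -39*29)=683, (-39*-38 - 24*32)=714; twice the area = |4441| = 4441; area = 4441/2; boundary points = 10 + 1 + 2 + 1 + 7 = 21; strictly interior points = area - boundary/2 + 1 = 2211; answer 2211
Part 3: W2 = 2211; m = 12284; 12284 = 2^2 * 37 * 83; sigma = (1 + 2 + 4) * (1 + 37) * (1 + 83) = 7 * 38 * 84 = 22344; answer 22344

22344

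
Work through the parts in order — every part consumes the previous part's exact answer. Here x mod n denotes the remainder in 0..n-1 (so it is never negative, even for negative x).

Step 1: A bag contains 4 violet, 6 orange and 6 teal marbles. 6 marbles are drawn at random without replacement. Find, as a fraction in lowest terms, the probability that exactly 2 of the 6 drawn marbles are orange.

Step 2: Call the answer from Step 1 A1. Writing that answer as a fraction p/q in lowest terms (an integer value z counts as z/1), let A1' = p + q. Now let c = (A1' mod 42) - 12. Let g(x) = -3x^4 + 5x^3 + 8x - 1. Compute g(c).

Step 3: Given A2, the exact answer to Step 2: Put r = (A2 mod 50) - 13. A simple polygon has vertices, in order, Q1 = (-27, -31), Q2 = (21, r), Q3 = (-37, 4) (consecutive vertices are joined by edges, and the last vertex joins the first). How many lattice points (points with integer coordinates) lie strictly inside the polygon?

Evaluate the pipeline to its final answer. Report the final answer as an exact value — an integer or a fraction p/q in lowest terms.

Step 1: total draws C(16,6) = 8008; favorable C(6,2)*C(10,4) = 3150; P = 225/572; answer 225/572
Step 2: A1 = 225/572; threaded value p + q = 797; c = 29; -3*(29)^4 + 5*(29)^3 + 8*(29)^1 - 1 = (-2121843) + (121945) + (232) + (-1) = -1999667; answer -1999667
Step 3: A2 = -1999667; r = 20; cross terms: (-27*20 - 21*-31)=111, (21*4 - -37*20)=824, (-37*-31 - -27*4)=1255; twice the area = |2190| = 2190; area = 1095; boundary points = 3 + 2 + 5 = 10; strictly interior points = area - boundary/2 + 1 = 1091; answer 1091

1091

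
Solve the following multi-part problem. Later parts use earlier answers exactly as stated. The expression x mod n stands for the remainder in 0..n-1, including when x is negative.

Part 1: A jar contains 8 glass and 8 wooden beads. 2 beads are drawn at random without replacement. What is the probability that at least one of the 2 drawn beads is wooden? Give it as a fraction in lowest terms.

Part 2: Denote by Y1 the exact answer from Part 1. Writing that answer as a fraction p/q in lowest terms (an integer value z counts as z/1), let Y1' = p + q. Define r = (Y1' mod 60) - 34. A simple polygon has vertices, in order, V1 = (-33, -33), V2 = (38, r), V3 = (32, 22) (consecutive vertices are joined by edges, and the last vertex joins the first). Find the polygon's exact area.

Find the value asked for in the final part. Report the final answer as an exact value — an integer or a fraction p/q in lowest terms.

525/2

Part 1: total draws C(16,2) = 120; complement C(8,2) = 28; favorable 120 - 28 = 92; P = 23/30; answer 23/30
Part 2: Y1 = 23/30; threaded value p + q = 53; r = 19; cross terms: (-33*19 - 38*-33)=627, (38*22 - 32*19)=228, (32*-33 - -33*22)=-330; twice the area = |525| = 525; area = 525/2; answer 525/2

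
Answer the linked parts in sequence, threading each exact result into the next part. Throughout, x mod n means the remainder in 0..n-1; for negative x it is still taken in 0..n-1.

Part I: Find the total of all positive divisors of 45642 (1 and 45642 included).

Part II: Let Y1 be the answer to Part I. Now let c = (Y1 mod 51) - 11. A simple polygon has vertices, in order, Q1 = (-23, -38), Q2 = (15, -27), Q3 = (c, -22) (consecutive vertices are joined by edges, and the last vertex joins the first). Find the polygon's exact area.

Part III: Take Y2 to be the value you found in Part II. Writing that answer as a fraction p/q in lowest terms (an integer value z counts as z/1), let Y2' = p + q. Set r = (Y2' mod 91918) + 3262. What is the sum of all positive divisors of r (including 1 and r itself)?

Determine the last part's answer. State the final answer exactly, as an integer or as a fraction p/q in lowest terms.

8596

Part I: 45642 = 2 * 3 * 7607; sigma = (1 + 2) * (1 + 3) * (1 + 7607) = 3 * 4 * 7608 = 91296; answer 91296
Part II: Y1 = 91296; c = -5; cross terms: (-23*-27 - 15*-38)=1191, (15*-22 - -5*-27)=-465, (-5*-38 - -23*-22)=-316; twice the area = |410| = 410; area = 205; answer 205
Part III: Y2 = 205; threaded value p + q = 206; r = 3468; 3468 = 2^2 * 3 * 17^2; sigma = (1 + 2 + 4) * (1 + 3) * (1 + 17 + 289) = 7 * 4 * 307 = 8596; answer 8596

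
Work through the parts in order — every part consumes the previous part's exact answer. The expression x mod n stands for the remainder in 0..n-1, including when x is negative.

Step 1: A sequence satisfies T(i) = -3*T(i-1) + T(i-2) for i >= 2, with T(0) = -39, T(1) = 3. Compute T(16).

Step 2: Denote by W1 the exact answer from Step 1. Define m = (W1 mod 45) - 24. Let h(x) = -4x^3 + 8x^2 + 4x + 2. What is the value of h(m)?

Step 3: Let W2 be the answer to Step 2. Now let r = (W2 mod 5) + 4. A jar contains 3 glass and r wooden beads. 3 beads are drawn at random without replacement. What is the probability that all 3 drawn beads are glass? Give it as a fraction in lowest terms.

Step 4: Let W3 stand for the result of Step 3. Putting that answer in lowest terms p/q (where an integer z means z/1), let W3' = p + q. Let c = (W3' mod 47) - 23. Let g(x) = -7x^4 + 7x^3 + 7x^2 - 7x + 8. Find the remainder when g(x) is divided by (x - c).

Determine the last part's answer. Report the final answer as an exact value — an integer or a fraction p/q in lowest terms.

Step 1: T(2) = -3*(3) + 1*(-39) = -48; iterating: T(2)=-48, T(3)=147, T(4)=-489, T(5)=1614, T(6)=-5331, T(7)=17607, T(8)=-58152, T(9)=192063, T(10)=-634341, T(11)=2095086, T(12)=-6919599, T(13)=22853883, T(14)=-75481248, T(15)=249297627, T(16)=-823374129; answer -823374129
Step 2: W1 = -823374129; m = -18; -4*(-18)^3 + 8*(-18)^2 + 4*(-18)^1 + 2 = (23328) + (2592) + (-72) + (2) = 25850; answer 25850
Step 3: W2 = 25850; r = 4; total draws C(7,3) = 35; favorable C(3,3) = 1; P = 1/35; answer 1/35
Step 4: W3 = 1/35; threaded value p + q = 36; c = 13; remainder = value at the root: -7*(13)^4 + 7*(13)^3 + 7*(13)^2 - 7*(13)^1 + 8 = (-199927) + (15379) + (1183) + (-91) + (8) = -183448; answer -183448

-183448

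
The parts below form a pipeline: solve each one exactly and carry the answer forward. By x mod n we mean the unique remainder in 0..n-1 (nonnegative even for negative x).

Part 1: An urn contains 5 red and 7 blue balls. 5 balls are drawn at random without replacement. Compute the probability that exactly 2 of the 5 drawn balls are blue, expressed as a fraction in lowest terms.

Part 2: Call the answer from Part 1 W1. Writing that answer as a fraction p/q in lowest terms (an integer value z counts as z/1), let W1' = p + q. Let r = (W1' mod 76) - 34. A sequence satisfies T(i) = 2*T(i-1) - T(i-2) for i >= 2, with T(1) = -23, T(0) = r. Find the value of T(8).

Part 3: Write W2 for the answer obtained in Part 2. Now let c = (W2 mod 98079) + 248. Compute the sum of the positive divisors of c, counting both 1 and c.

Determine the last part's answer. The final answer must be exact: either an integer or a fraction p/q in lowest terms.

Part 1: total draws C(12,5) = 792; favorable C(7,2)*C(5,3) = 210; P = 35/132; answer 35/132
Part 2: W1 = 35/132; threaded value p + q = 167; r = -19; T(2) = 2*(-23) - 1*(-19) = -27; iterating: T(2)=-27, T(3)=-31, T(4)=-35, T(5)=-39, T(6)=-43, T(7)=-47, T(8)=-51; answer -51
Part 3: W2 = -51; c = 98276; 98276 = 2^2 * 79 * 311; sigma = (1 + 2 + 4) * (1 + 79) * (1 + 311) = 7 * 80 * 312 = 174720; answer 174720

174720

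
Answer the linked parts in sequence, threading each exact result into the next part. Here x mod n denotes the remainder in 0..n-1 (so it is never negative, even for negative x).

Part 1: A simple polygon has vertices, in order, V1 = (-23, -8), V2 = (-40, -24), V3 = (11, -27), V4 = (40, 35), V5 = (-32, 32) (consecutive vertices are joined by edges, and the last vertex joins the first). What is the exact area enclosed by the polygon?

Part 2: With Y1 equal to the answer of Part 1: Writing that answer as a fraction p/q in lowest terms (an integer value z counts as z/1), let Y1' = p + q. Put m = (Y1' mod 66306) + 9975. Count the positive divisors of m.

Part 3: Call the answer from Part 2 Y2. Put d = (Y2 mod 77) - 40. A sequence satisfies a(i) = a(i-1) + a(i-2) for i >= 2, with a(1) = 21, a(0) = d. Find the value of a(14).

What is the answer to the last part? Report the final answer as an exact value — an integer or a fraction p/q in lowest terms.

2325

Part 1: cross terms: (-23*-24 - -40*-8)=232, (-40*-27 - 11*-24)=1344, (11*35 - 40*-27)=1465, (40*32 - -32*35)=2400, (-32*-8 - -23*32)=992; twice the area = |6433| = 6433; area = 6433/2; answer 6433/2
Part 2: Y1 = 6433/2; threaded value p + q = 6435; m = 16410; 16410 = 2 * 3 * 5 * 547; number of divisors = (1+1) * (1+1) * (1+1) * (1+1) = 16; answer 16
Part 3: Y2 = 16; d = -24; a(2) = 1*(21) + 1*(-24) = -3; iterating: a(2)=-3, a(3)=18, a(4)=15, a(5)=33, a(6)=48, a(7)=81, a(8)=129, a(9)=210, a(10)=339, a(11)=549, a(12)=888, a(13)=1437, a(14)=2325; answer 2325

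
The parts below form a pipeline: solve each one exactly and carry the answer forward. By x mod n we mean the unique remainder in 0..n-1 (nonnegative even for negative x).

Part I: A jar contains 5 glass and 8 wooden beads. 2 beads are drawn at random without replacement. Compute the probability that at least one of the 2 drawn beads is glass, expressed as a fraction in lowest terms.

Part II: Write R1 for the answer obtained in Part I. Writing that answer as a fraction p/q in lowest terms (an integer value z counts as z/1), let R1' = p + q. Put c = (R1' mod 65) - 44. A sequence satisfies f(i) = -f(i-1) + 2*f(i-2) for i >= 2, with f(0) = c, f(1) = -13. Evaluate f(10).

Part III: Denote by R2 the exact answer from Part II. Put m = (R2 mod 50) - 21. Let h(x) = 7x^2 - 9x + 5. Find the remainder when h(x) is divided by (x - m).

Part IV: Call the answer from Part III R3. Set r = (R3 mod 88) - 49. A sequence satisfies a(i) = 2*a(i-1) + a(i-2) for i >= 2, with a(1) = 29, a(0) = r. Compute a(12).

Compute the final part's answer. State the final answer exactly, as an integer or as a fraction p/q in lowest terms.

Part I: total draws C(13,2) = 78; complement C(8,2) = 28; favorable 78 - 28 = 50; P = 25/39; answer 25/39
Part II: R1 = 25/39; threaded value p + q = 64; c = 20; f(2) = -1*(-13) + 2*(20) = 53; iterating: f(2)=53, f(3)=-79, f(4)=185, f(5)=-343, f(6)=713, f(7)=-1399, f(8)=2825, f(9)=-5623, f(10)=11273; answer 11273
Part III: R2 = 11273; m = 2; remainder = value at the root: 7*(2)^2 - 9*(2)^1 + 5 = (28) + (-18) + (5) = 15; answer 15
Part IV: R3 = 15; r = -34; a(2) = 2*(29) + 1*(-34) = 24; iterating: a(2)=24, a(3)=77, a(4)=178, a(5)=433, a(6)=1044, a(7)=2521, a(8)=6086, a(9)=14693, a(10)=35472, a(11)=85637, a(12)=206746; answer 206746

206746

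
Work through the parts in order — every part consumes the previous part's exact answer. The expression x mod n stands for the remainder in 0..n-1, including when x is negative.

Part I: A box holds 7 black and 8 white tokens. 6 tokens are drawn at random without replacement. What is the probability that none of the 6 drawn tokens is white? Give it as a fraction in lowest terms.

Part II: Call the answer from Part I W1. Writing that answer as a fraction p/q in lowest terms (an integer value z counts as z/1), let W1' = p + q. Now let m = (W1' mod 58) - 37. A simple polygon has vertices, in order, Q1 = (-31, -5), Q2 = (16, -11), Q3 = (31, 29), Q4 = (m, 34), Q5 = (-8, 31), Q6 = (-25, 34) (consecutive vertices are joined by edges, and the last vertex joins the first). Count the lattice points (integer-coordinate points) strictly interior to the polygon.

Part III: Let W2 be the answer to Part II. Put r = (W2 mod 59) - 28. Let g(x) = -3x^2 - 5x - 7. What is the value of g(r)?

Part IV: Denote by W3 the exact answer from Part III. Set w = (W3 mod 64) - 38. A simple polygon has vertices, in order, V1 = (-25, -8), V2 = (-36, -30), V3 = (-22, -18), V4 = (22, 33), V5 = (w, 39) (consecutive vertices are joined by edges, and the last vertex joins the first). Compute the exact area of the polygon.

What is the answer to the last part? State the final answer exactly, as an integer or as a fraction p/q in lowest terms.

Part I: total draws C(15,6) = 5005; favorable C(7,6) = 7; P = 1/715; answer 1/715
Part II: W1 = 1/715; threaded value p + q = 716; m = -17; cross terms: (-31*-11 - 16*-5)=421, (16*29 - 31*-11)=805, (31*34 - -17*29)=1547, (-17*31 - -8*34)=-255, (-8*34 - -25*31)=503, (-25*-5 - -31*34)=1179; twice the area = |4200| = 4200; area = 2100; boundary points = 1 + 5 + 1 + 3 + 1 + 3 = 14; strictly interior points = area - boundary/2 + 1 = 2094; answer 2094
Part III: W2 = 2094; r = 1; -3*(1)^2 - 5*(1)^1 - 7 = (-3) + (-5) + (-7) = -15; answer -15
Part IV: W3 = -15; w = 11; cross terms: (-25*-30 - -36*-8)=462, (-36*-18 - -22*-30)=-12, (-22*33 - 22*-18)=-330, (22*39 - 11*33)=495, (11*-8 - -25*39)=887; twice the area = |1502| = 1502; area = 751; answer 751

751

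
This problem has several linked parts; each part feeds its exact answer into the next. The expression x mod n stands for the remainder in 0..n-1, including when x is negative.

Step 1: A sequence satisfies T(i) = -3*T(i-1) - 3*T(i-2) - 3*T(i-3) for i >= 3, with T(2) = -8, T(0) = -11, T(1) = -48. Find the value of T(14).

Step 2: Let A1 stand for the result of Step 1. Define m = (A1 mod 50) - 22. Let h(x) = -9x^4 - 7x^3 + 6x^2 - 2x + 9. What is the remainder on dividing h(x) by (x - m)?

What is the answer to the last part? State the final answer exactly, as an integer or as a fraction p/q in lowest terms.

Step 1: T(3) = -3*(-8) - 3*(-48) - 3*(-11) = 201; iterating: T(3)=201, T(4)=-435, T(5)=726, T(6)=-1476, T(7)=3555, T(8)=-8415, T(9)=19008, T(10)=-42444, T(11)=95553, T(12)=-216351, T(13)=489726, T(14)=-1106784; answer -1106784
Step 2: A1 = -1106784; m = -6; remainder = value at the root: -9*(-6)^4 - 7*(-6)^3 + 6*(-6)^2 - 2*(-6)^1 + 9 = (-11664) + (1512) + (216) + (12) + (9) = -9915; answer -9915

-9915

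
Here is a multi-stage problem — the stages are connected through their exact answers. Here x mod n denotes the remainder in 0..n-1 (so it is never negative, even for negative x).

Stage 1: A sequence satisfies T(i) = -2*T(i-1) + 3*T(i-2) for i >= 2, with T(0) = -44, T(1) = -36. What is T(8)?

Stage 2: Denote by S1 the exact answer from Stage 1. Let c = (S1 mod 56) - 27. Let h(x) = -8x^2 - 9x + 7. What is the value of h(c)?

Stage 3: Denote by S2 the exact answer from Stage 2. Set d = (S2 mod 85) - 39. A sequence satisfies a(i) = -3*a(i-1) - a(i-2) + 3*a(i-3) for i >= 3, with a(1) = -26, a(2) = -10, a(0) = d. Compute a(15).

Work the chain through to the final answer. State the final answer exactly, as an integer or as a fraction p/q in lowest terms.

Stage 1: T(2) = -2*(-36) + 3*(-44) = -60; iterating: T(2)=-60, T(3)=12, T(4)=-204, T(5)=444, T(6)=-1500, T(7)=4332, T(8)=-13164; answer -13164
Stage 2: S1 = -13164; c = 25; -8*(25)^2 - 9*(25)^1 + 7 = (-5000) + (-225) + (7) = -5218; answer -5218
Stage 3: S2 = -5218; d = 13; a(3) = -3*(-10) - 1*(-26) + 3*(13) = 95; iterating: a(3)=95, a(4)=-353, a(5)=934, a(6)=-2164, a(7)=4499, a(8)=-8531, a(9)=14602, a(10)=-21778, a(11)=25139, a(12)=-9833, a(13)=-60974, a(14)=268172, a(15)=-773041; answer -773041

-773041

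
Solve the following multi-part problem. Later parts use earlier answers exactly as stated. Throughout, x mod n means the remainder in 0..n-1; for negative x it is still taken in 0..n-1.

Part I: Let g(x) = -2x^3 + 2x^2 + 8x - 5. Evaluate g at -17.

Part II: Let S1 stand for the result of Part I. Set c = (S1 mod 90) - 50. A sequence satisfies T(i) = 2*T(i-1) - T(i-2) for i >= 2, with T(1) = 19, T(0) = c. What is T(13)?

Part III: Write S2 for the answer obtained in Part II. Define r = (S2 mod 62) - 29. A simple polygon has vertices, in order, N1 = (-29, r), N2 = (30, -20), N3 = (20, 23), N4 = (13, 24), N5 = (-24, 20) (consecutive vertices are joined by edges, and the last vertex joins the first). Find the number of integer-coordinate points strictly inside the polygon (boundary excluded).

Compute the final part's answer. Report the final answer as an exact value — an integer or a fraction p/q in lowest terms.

Part I: -2*(-17)^3 + 2*(-17)^2 + 8*(-17)^1 - 5 = (9826) + (578) + (-136) + (-5) = 10263; answer 10263
Part II: S1 = 10263; c = -47; T(2) = 2*(19) - 1*(-47) = 85; iterating: T(2)=85, T(3)=151, T(4)=217, T(5)=283, T(6)=349, T(7)=415, T(8)=481, T(9)=547, T(10)=613, T(11)=679, T(12)=745, T(13)=811; answer 811
Part III: S2 = 811; r = -24; cross terms: (-29*-20 - 30*-24)=1300, (30*23 - 20*-20)=1090, (20*24 - 13*23)=181, (13*20 - -24*24)=836, (-24*-24 - -29*20)=1156; twice the area = |4563| = 4563; area = 4563/2; boundary points = 1 + 1 + 1 + 1 + 1 = 5; strictly interior points = area - boundary/2 + 1 = 2280; answer 2280

2280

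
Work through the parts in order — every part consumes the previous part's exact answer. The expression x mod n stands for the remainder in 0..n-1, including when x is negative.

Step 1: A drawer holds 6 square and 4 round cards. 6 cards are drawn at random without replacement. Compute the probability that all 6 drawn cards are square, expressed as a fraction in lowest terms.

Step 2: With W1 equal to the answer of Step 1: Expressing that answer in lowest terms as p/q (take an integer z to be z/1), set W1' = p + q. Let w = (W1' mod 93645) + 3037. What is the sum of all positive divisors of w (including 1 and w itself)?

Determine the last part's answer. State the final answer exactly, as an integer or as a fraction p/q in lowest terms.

Step 1: total draws C(10,6) = 210; favorable C(6,6) = 1; P = 1/210; answer 1/210
Step 2: W1 = 1/210; threaded value p + q = 211; w = 3248; 3248 = 2^4 * 7 * 29; sigma = (1 + 2 + 4 + 8 + 16) * (1 + 7) * (1 + 29) = 31 * 8 * 30 = 7440; answer 7440

7440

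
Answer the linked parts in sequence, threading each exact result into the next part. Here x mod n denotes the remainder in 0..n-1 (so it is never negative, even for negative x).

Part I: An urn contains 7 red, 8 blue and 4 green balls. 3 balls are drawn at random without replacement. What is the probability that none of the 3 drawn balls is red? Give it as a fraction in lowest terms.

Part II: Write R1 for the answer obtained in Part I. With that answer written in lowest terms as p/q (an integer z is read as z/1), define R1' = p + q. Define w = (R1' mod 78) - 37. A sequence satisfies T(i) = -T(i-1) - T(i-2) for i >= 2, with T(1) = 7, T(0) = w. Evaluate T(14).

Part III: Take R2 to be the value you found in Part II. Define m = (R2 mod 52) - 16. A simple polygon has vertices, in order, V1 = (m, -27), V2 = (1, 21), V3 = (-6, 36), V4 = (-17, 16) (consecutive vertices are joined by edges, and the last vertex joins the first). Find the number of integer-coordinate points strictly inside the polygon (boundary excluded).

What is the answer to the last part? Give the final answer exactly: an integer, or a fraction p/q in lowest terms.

566

Part I: total draws C(19,3) = 969; favorable C(12,3) = 220; P = 220/969; answer 220/969
Part II: R1 = 220/969; threaded value p + q = 1189; w = -18; T(2) = -1*(7) - 1*(-18) = 11; iterating: T(2)=11, T(3)=-18, T(4)=7, T(5)=11, T(6)=-18, T(7)=7, T(8)=11, T(9)=-18, T(10)=7, T(11)=11, T(12)=-18, T(13)=7, T(14)=11; answer 11
Part III: R2 = 11; m = -5; cross terms: (-5*21 - 1*-27)=-78, (1*36 - -6*21)=162, (-6*16 - -17*36)=516, (-17*-27 - -5*16)=539; twice the area = |1139| = 1139; area = 1139/2; boundary points = 6 + 1 + 1 + 1 = 9; strictly interior points = area - boundary/2 + 1 = 566; answer 566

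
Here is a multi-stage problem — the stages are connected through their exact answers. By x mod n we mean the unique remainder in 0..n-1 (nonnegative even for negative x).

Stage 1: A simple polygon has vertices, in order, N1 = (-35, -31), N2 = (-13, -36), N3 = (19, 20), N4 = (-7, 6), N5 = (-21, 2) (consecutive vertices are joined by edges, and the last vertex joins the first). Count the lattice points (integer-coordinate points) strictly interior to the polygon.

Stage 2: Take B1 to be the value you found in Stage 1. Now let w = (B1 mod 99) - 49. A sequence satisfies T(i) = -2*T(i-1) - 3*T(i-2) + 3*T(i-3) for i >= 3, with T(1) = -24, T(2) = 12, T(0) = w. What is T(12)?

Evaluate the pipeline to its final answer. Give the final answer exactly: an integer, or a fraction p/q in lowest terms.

-67692

Stage 1: cross terms: (-35*-36 - -13*-31)=857, (-13*20 - 19*-36)=424, (19*6 - -7*20)=254, (-7*2 - -21*6)=112, (-21*-31 - -35*2)=721; twice the area = |2368| = 2368; area = 1184; boundary points = 1 + 8 + 2 + 2 + 1 = 14; strictly interior points = area - boundary/2 + 1 = 1178; answer 1178
Stage 2: B1 = 1178; w = 40; T(3) = -2*(12) - 3*(-24) + 3*(40) = 168; iterating: T(3)=168, T(4)=-444, T(5)=420, T(6)=996, T(7)=-4584, T(8)=7440, T(9)=1860, T(10)=-39792, T(11)=96324, T(12)=-67692; answer -67692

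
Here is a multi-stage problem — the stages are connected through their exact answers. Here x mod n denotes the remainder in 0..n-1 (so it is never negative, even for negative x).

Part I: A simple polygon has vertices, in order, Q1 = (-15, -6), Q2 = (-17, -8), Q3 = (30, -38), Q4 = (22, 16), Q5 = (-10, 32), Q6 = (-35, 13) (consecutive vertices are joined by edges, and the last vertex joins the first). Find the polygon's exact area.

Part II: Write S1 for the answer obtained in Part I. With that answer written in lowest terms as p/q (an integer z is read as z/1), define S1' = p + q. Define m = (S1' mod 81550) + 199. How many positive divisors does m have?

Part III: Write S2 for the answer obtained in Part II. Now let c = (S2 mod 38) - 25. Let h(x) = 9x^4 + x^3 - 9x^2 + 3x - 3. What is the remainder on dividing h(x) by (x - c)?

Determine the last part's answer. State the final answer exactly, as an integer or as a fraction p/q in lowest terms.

450177

Part I: cross terms: (-15*-8 - -17*-6)=18, (-17*-38 - 30*-8)=886, (30*16 - 22*-38)=1316, (22*32 - -10*16)=864, (-10*13 - -35*32)=990, (-35*-6 - -15*13)=405; twice the area = |4479| = 4479; area = 4479/2; answer 4479/2
Part II: S1 = 4479/2; threaded value p + q = 4481; m = 4680; 4680 = 2^3 * 3^2 * 5 * 13; number of divisors = (3+1) * (2+1) * (1+1) * (1+1) = 48; answer 48
Part III: S2 = 48; c = -15; remainder = value at the root: 9*(-15)^4 + 1*(-15)^3 - 9*(-15)^2 + 3*(-15)^1 - 3 = (455625) + (-3375) + (-2025) + (-45) + (-3) = 450177; answer 450177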